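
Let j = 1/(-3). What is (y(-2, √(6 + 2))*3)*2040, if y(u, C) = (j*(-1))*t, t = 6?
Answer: 12240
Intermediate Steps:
j = -⅓ ≈ -0.33333
y(u, C) = 2 (y(u, C) = -⅓*(-1)*6 = (⅓)*6 = 2)
(y(-2, √(6 + 2))*3)*2040 = (2*3)*2040 = 6*2040 = 12240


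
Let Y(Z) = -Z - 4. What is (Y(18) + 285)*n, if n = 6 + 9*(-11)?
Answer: -24459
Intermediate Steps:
Y(Z) = -4 - Z
n = -93 (n = 6 - 99 = -93)
(Y(18) + 285)*n = ((-4 - 1*18) + 285)*(-93) = ((-4 - 18) + 285)*(-93) = (-22 + 285)*(-93) = 263*(-93) = -24459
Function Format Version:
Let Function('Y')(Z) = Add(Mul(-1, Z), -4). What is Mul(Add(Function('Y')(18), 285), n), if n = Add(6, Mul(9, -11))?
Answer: -24459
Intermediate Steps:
Function('Y')(Z) = Add(-4, Mul(-1, Z))
n = -93 (n = Add(6, -99) = -93)
Mul(Add(Function('Y')(18), 285), n) = Mul(Add(Add(-4, Mul(-1, 18)), 285), -93) = Mul(Add(Add(-4, -18), 285), -93) = Mul(Add(-22, 285), -93) = Mul(263, -93) = -24459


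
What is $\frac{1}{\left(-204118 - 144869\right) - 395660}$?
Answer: $- \frac{1}{744647} \approx -1.3429 \cdot 10^{-6}$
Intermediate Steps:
$\frac{1}{\left(-204118 - 144869\right) - 395660} = \frac{1}{-348987 - 395660} = \frac{1}{-744647} = - \frac{1}{744647}$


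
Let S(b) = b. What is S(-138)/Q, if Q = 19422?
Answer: -23/3237 ≈ -0.0071053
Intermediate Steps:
S(-138)/Q = -138/19422 = -138*1/19422 = -23/3237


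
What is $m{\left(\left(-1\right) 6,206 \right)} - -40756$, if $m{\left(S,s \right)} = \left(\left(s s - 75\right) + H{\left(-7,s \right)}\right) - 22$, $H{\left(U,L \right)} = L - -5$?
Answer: $83306$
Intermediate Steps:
$H{\left(U,L \right)} = 5 + L$ ($H{\left(U,L \right)} = L + 5 = 5 + L$)
$m{\left(S,s \right)} = -92 + s + s^{2}$ ($m{\left(S,s \right)} = \left(\left(s s - 75\right) + \left(5 + s\right)\right) - 22 = \left(\left(s^{2} - 75\right) + \left(5 + s\right)\right) - 22 = \left(\left(-75 + s^{2}\right) + \left(5 + s\right)\right) - 22 = \left(-70 + s + s^{2}\right) - 22 = -92 + s + s^{2}$)
$m{\left(\left(-1\right) 6,206 \right)} - -40756 = \left(-92 + 206 + 206^{2}\right) - -40756 = \left(-92 + 206 + 42436\right) + 40756 = 42550 + 40756 = 83306$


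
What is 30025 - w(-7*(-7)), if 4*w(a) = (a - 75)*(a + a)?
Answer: 30662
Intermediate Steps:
w(a) = a*(-75 + a)/2 (w(a) = ((a - 75)*(a + a))/4 = ((-75 + a)*(2*a))/4 = (2*a*(-75 + a))/4 = a*(-75 + a)/2)
30025 - w(-7*(-7)) = 30025 - (-7*(-7))*(-75 - 7*(-7))/2 = 30025 - 49*(-75 + 49)/2 = 30025 - 49*(-26)/2 = 30025 - 1*(-637) = 30025 + 637 = 30662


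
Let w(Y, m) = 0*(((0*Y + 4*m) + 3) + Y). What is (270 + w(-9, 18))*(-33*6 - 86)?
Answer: -76680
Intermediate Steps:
w(Y, m) = 0 (w(Y, m) = 0*(((0 + 4*m) + 3) + Y) = 0*((4*m + 3) + Y) = 0*((3 + 4*m) + Y) = 0*(3 + Y + 4*m) = 0)
(270 + w(-9, 18))*(-33*6 - 86) = (270 + 0)*(-33*6 - 86) = 270*(-198 - 86) = 270*(-284) = -76680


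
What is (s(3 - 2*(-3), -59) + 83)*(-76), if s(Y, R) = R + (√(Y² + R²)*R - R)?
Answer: -6308 + 4484*√3562 ≈ 2.6131e+5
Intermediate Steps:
s(Y, R) = R*√(R² + Y²) (s(Y, R) = R + (√(R² + Y²)*R - R) = R + (R*√(R² + Y²) - R) = R + (-R + R*√(R² + Y²)) = R*√(R² + Y²))
(s(3 - 2*(-3), -59) + 83)*(-76) = (-59*√((-59)² + (3 - 2*(-3))²) + 83)*(-76) = (-59*√(3481 + (3 + 6)²) + 83)*(-76) = (-59*√(3481 + 9²) + 83)*(-76) = (-59*√(3481 + 81) + 83)*(-76) = (-59*√3562 + 83)*(-76) = (83 - 59*√3562)*(-76) = -6308 + 4484*√3562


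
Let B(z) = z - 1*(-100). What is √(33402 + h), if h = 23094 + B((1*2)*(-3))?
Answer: √56590 ≈ 237.89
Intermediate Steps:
B(z) = 100 + z (B(z) = z + 100 = 100 + z)
h = 23188 (h = 23094 + (100 + (1*2)*(-3)) = 23094 + (100 + 2*(-3)) = 23094 + (100 - 6) = 23094 + 94 = 23188)
√(33402 + h) = √(33402 + 23188) = √56590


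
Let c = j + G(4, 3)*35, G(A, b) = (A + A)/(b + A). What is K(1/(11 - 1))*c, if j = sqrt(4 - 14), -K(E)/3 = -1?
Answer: 120 + 3*I*sqrt(10) ≈ 120.0 + 9.4868*I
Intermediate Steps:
K(E) = 3 (K(E) = -3*(-1) = 3)
G(A, b) = 2*A/(A + b) (G(A, b) = (2*A)/(A + b) = 2*A/(A + b))
j = I*sqrt(10) (j = sqrt(-10) = I*sqrt(10) ≈ 3.1623*I)
c = 40 + I*sqrt(10) (c = I*sqrt(10) + (2*4/(4 + 3))*35 = I*sqrt(10) + (2*4/7)*35 = I*sqrt(10) + (2*4*(1/7))*35 = I*sqrt(10) + (8/7)*35 = I*sqrt(10) + 40 = 40 + I*sqrt(10) ≈ 40.0 + 3.1623*I)
K(1/(11 - 1))*c = 3*(40 + I*sqrt(10)) = 120 + 3*I*sqrt(10)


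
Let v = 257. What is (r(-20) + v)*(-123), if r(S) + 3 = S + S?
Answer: -26322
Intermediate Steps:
r(S) = -3 + 2*S (r(S) = -3 + (S + S) = -3 + 2*S)
(r(-20) + v)*(-123) = ((-3 + 2*(-20)) + 257)*(-123) = ((-3 - 40) + 257)*(-123) = (-43 + 257)*(-123) = 214*(-123) = -26322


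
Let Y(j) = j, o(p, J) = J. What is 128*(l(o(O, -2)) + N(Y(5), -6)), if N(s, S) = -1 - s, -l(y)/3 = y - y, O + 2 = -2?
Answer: -768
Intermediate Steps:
O = -4 (O = -2 - 2 = -4)
l(y) = 0 (l(y) = -3*(y - y) = -3*0 = 0)
128*(l(o(O, -2)) + N(Y(5), -6)) = 128*(0 + (-1 - 1*5)) = 128*(0 + (-1 - 5)) = 128*(0 - 6) = 128*(-6) = -768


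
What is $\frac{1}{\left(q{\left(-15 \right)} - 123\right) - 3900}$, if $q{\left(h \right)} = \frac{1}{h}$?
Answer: $- \frac{15}{60346} \approx -0.00024857$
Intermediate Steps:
$\frac{1}{\left(q{\left(-15 \right)} - 123\right) - 3900} = \frac{1}{\left(\frac{1}{-15} - 123\right) - 3900} = \frac{1}{\left(- \frac{1}{15} - 123\right) - 3900} = \frac{1}{- \frac{1846}{15} - 3900} = \frac{1}{- \frac{60346}{15}} = - \frac{15}{60346}$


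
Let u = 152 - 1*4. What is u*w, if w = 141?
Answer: 20868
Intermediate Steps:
u = 148 (u = 152 - 4 = 148)
u*w = 148*141 = 20868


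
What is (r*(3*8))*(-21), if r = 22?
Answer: -11088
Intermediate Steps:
(r*(3*8))*(-21) = (22*(3*8))*(-21) = (22*24)*(-21) = 528*(-21) = -11088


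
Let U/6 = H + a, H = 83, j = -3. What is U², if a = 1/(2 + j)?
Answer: 242064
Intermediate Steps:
a = -1 (a = 1/(2 - 3) = 1/(-1) = -1)
U = 492 (U = 6*(83 - 1) = 6*82 = 492)
U² = 492² = 242064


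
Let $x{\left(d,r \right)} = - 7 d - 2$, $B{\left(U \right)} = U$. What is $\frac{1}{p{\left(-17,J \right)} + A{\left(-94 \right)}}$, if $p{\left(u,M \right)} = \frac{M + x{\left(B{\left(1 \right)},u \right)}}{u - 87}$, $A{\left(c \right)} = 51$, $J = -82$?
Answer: $\frac{8}{415} \approx 0.019277$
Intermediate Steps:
$x{\left(d,r \right)} = -2 - 7 d$
$p{\left(u,M \right)} = \frac{-9 + M}{-87 + u}$ ($p{\left(u,M \right)} = \frac{M - 9}{u - 87} = \frac{M - 9}{-87 + u} = \frac{-9 + M}{-87 + u}$)
$\frac{1}{p{\left(-17,J \right)} + A{\left(-94 \right)}} = \frac{1}{\frac{-9 - 82}{-87 - 17} + 51} = \frac{1}{\frac{1}{-104} \left(-91\right) + 51} = \frac{1}{\left(- \frac{1}{104}\right) \left(-91\right) + 51} = \frac{1}{\frac{7}{8} + 51} = \frac{1}{\frac{415}{8}} = \frac{8}{415}$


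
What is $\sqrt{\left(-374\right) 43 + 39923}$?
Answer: $3 \sqrt{2649} \approx 154.41$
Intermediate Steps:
$\sqrt{\left(-374\right) 43 + 39923} = \sqrt{-16082 + 39923} = \sqrt{23841} = 3 \sqrt{2649}$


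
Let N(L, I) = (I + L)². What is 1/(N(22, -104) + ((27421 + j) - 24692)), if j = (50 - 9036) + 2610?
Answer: 1/3077 ≈ 0.00032499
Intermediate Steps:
j = -6376 (j = -8986 + 2610 = -6376)
1/(N(22, -104) + ((27421 + j) - 24692)) = 1/((-104 + 22)² + ((27421 - 6376) - 24692)) = 1/((-82)² + (21045 - 24692)) = 1/(6724 - 3647) = 1/3077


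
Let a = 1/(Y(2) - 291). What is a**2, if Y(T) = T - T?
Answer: 1/84681 ≈ 1.1809e-5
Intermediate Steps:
Y(T) = 0
a = -1/291 (a = 1/(0 - 291) = 1/(-291) = -1/291 ≈ -0.0034364)
a**2 = (-1/291)**2 = 1/84681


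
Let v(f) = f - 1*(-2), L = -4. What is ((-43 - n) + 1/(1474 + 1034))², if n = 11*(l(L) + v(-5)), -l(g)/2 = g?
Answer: 60409283089/6290064 ≈ 9603.9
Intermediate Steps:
l(g) = -2*g
v(f) = 2 + f (v(f) = f + 2 = 2 + f)
n = 55 (n = 11*(-2*(-4) + (2 - 5)) = 11*(8 - 3) = 11*5 = 55)
((-43 - n) + 1/(1474 + 1034))² = ((-43 - 1*55) + 1/(1474 + 1034))² = ((-43 - 55) + 1/2508)² = (-98 + 1/2508)² = (-245783/2508)² = 60409283089/6290064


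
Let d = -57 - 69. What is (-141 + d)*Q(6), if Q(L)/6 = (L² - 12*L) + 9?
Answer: 43254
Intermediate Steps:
Q(L) = 54 - 72*L + 6*L² (Q(L) = 6*((L² - 12*L) + 9) = 6*(9 + L² - 12*L) = 54 - 72*L + 6*L²)
d = -126
(-141 + d)*Q(6) = (-141 - 126)*(54 - 72*6 + 6*6²) = -267*(54 - 432 + 6*36) = -267*(54 - 432 + 216) = -267*(-162) = 43254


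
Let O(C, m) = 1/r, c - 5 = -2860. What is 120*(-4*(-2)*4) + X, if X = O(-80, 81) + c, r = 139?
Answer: 136916/139 ≈ 985.01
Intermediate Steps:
c = -2855 (c = 5 - 2860 = -2855)
O(C, m) = 1/139
X = -396844/139 (X = 1/139 - 2855 = -396844/139 ≈ -2855.0)
120*(-4*(-2)*4) + X = 120*(-4*(-2)*4) - 396844/139 = 120*(8*4) - 396844/139 = 120*32 - 396844/139 = 3840 - 396844/139 = 136916/139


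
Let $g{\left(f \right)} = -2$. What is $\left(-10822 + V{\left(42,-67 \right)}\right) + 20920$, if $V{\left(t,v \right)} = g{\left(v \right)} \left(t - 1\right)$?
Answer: $10016$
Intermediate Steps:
$V{\left(t,v \right)} = 2 - 2 t$ ($V{\left(t,v \right)} = - 2 \left(t - 1\right) = - 2 \left(-1 + t\right) = 2 - 2 t$)
$\left(-10822 + V{\left(42,-67 \right)}\right) + 20920 = \left(-10822 + \left(2 - 84\right)\right) + 20920 = \left(-10822 - 82\right) + 20920 = -10904 + 20920 = 10016$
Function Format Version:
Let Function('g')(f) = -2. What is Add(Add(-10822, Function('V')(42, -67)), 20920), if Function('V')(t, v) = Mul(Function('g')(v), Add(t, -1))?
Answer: 10016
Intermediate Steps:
Function('V')(t, v) = Add(2, Mul(-2, t)) (Function('V')(t, v) = Mul(-2, Add(t, -1)) = Mul(-2, Add(-1, t)) = Add(2, Mul(-2, t)))
Add(Add(-10822, Function('V')(42, -67)), 20920) = Add(Add(-10822, Add(2, Mul(-2, 42))), 20920) = Add(Add(-10822, Add(2, -84)), 20920) = Add(Add(-10822, -82), 20920) = Add(-10904, 20920) = 10016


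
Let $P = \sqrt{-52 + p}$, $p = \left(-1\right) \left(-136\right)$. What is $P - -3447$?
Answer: $3447 + 2 \sqrt{21} \approx 3456.2$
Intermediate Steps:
$p = 136$
$P = 2 \sqrt{21}$ ($P = \sqrt{-52 + 136} = \sqrt{84} = 2 \sqrt{21} \approx 9.1651$)
$P - -3447 = 2 \sqrt{21} - -3447 = 2 \sqrt{21} + 3447 = 3447 + 2 \sqrt{21}$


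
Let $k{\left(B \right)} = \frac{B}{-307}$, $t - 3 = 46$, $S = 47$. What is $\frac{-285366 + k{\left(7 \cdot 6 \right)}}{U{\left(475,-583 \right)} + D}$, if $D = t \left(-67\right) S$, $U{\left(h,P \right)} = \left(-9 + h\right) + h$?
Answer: $\frac{2433539}{1307820} \approx 1.8608$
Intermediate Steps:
$t = 49$ ($t = 3 + 46 = 49$)
$U{\left(h,P \right)} = -9 + 2 h$
$k{\left(B \right)} = - \frac{B}{307}$ ($k{\left(B \right)} = B \left(- \frac{1}{307}\right) = - \frac{B}{307}$)
$D = -154301$ ($D = 49 \left(-67\right) 47 = \left(-3283\right) 47 = -154301$)
$\frac{-285366 + k{\left(7 \cdot 6 \right)}}{U{\left(475,-583 \right)} + D} = \frac{-285366 - \frac{7 \cdot 6}{307}}{\left(-9 + 2 \cdot 475\right) - 154301} = \frac{-285366 - \frac{42}{307}}{\left(-9 + 950\right) - 154301} = \frac{-285366 - \frac{42}{307}}{941 - 154301} = - \frac{87607404}{307 \left(-153360\right)} = \left(- \frac{87607404}{307}\right) \left(- \frac{1}{153360}\right) = \frac{2433539}{1307820}$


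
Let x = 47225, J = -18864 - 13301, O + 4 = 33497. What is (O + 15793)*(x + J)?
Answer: 742247160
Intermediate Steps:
O = 33493 (O = -4 + 33497 = 33493)
J = -32165
(O + 15793)*(x + J) = (33493 + 15793)*(47225 - 32165) = 49286*15060 = 742247160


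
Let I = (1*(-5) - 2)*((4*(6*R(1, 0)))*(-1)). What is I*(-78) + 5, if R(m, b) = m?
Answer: -13099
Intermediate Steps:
I = 168 (I = (1*(-5) - 2)*((4*(6*1))*(-1)) = (-5 - 2)*((4*6)*(-1)) = -168*(-1) = -7*(-24) = 168)
I*(-78) + 5 = 168*(-78) + 5 = -13104 + 5 = -13099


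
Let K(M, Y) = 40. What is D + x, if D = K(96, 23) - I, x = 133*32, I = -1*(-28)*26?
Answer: 3568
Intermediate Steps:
I = 728 (I = 28*26 = 728)
x = 4256
D = -688 (D = 40 - 1*728 = 40 - 728 = -688)
D + x = -688 + 4256 = 3568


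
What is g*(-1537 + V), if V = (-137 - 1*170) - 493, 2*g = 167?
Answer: -390279/2 ≈ -1.9514e+5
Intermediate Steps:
g = 167/2 (g = (½)*167 = 167/2 ≈ 83.500)
V = -800 (V = (-137 - 170) - 493 = -307 - 493 = -800)
g*(-1537 + V) = 167*(-1537 - 800)/2 = (167/2)*(-2337) = -390279/2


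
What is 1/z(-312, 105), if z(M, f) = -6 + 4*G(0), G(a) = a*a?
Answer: -⅙ ≈ -0.16667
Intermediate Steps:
G(a) = a²
z(M, f) = -6 (z(M, f) = -6 + 4*0² = -6 + 4*0 = -6 + 0 = -6)
1/z(-312, 105) = 1/(-6) = -⅙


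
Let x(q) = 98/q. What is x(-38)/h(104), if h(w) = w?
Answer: -49/1976 ≈ -0.024798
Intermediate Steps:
x(-38)/h(104) = (98/(-38))/104 = (98*(-1/38))*(1/104) = -49/19*1/104 = -49/1976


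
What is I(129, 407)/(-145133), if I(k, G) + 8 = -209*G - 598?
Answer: 85669/145133 ≈ 0.59028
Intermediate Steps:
I(k, G) = -606 - 209*G (I(k, G) = -8 + (-209*G - 598) = -8 + (-598 - 209*G) = -606 - 209*G)
I(129, 407)/(-145133) = (-606 - 209*407)/(-145133) = (-606 - 85063)*(-1/145133) = -85669*(-1/145133) = 85669/145133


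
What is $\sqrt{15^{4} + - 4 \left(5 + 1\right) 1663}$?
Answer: $\sqrt{10713} \approx 103.5$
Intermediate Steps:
$\sqrt{15^{4} + - 4 \left(5 + 1\right) 1663} = \sqrt{50625 + \left(-4\right) 6 \cdot 1663} = \sqrt{50625 - 39912} = \sqrt{10713}$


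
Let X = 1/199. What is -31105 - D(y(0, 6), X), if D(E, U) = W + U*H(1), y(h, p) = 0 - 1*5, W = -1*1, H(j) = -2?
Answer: -6189694/199 ≈ -31104.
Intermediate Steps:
X = 1/199 ≈ 0.0050251
W = -1
y(h, p) = -5 (y(h, p) = 0 - 5 = -5)
D(E, U) = -1 - 2*U (D(E, U) = -1 + U*(-2) = -1 - 2*U)
-31105 - D(y(0, 6), X) = -31105 - (-1 - 2*1/199) = -31105 - (-1 - 2/199) = -31105 - 1*(-201/199) = -31105 + 201/199 = -6189694/199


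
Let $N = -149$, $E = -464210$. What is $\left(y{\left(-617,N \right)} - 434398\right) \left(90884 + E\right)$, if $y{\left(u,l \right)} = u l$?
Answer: $127851088590$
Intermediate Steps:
$y{\left(u,l \right)} = l u$
$\left(y{\left(-617,N \right)} - 434398\right) \left(90884 + E\right) = \left(\left(-149\right) \left(-617\right) - 434398\right) \left(90884 - 464210\right) = \left(91933 - 434398\right) \left(-373326\right) = \left(-342465\right) \left(-373326\right) = 127851088590$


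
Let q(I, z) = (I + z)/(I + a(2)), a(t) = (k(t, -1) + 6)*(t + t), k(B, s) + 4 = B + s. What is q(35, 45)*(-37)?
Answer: -2960/47 ≈ -62.979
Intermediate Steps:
k(B, s) = -4 + B + s (k(B, s) = -4 + (B + s) = -4 + B + s)
a(t) = 2*t*(1 + t) (a(t) = ((-4 + t - 1) + 6)*(t + t) = ((-5 + t) + 6)*(2*t) = (1 + t)*(2*t) = 2*t*(1 + t))
q(I, z) = (I + z)/(12 + I) (q(I, z) = (I + z)/(I + 2*2*(1 + 2)) = (I + z)/(I + 2*2*3) = (I + z)/(I + 12) = (I + z)/(12 + I))
q(35, 45)*(-37) = ((35 + 45)/(12 + 35))*(-37) = (80/47)*(-37) = -2960/47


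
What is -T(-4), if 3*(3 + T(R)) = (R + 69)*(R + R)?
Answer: 529/3 ≈ 176.33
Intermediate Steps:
T(R) = -3 + 2*R*(69 + R)/3 (T(R) = -3 + ((R + 69)*(R + R))/3 = -3 + ((69 + R)*(2*R))/3 = -3 + (2*R*(69 + R))/3 = -3 + 2*R*(69 + R)/3)
-T(-4) = -(-3 + 46*(-4) + (⅔)*(-4)²) = -(-3 - 184 + (⅔)*16) = -(-3 - 184 + 32/3) = -1*(-529/3) = 529/3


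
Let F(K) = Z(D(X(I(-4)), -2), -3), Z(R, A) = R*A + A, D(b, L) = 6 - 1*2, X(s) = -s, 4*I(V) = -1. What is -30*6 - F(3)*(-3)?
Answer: -225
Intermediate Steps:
I(V) = -¼ (I(V) = (¼)*(-1) = -¼)
D(b, L) = 4 (D(b, L) = 6 - 2 = 4)
Z(R, A) = A + A*R (Z(R, A) = A*R + A = A + A*R)
F(K) = -15 (F(K) = -3*(1 + 4) = -3*5 = -15)
-30*6 - F(3)*(-3) = -30*6 - 1*(-15)*(-3) = -180 + 15*(-3) = -180 - 45 = -225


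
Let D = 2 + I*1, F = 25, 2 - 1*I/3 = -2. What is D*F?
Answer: 350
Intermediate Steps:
I = 12 (I = 6 - 3*(-2) = 6 + 6 = 12)
D = 14 (D = 2 + 12*1 = 2 + 12 = 14)
D*F = 14*25 = 350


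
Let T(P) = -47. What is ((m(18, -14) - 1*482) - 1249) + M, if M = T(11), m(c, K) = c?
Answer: -1760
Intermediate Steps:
M = -47
((m(18, -14) - 1*482) - 1249) + M = ((18 - 1*482) - 1249) - 47 = ((18 - 482) - 1249) - 47 = (-464 - 1249) - 47 = -1713 - 47 = -1760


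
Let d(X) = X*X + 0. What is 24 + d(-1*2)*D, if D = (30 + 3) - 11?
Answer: 112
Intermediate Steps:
D = 22 (D = 33 - 11 = 22)
d(X) = X**2 (d(X) = X**2 + 0 = X**2)
24 + d(-1*2)*D = 24 + (-1*2)**2*22 = 24 + (-2)**2*22 = 24 + 4*22 = 24 + 88 = 112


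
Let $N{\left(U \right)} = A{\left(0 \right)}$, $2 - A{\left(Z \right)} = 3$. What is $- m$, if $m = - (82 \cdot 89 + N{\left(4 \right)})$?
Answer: $7297$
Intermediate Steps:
$A{\left(Z \right)} = -1$ ($A{\left(Z \right)} = 2 - 3 = -1$)
$N{\left(U \right)} = -1$
$m = -7297$ ($m = - (82 \cdot 89 - 1) = - (7298 - 1) = \left(-1\right) 7297 = -7297$)
$- m = \left(-1\right) \left(-7297\right) = 7297$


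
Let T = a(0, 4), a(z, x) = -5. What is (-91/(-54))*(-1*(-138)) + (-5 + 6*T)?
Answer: 1778/9 ≈ 197.56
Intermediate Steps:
T = -5
(-91/(-54))*(-1*(-138)) + (-5 + 6*T) = (-91/(-54))*(-1*(-138)) + (-5 + 6*(-5)) = -91*(-1/54)*138 + (-5 - 30) = (91/54)*138 - 35 = 2093/9 - 35 = 1778/9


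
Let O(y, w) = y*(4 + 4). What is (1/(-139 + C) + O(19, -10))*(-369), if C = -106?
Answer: -13741191/245 ≈ -56087.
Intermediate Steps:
O(y, w) = 8*y (O(y, w) = y*8 = 8*y)
(1/(-139 + C) + O(19, -10))*(-369) = (1/(-139 - 106) + 8*19)*(-369) = (1/(-245) + 152)*(-369) = (-1/245 + 152)*(-369) = (37239/245)*(-369) = -13741191/245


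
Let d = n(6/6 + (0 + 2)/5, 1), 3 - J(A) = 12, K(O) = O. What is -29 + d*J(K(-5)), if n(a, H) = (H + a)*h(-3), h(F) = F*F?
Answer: -1117/5 ≈ -223.40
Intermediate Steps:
h(F) = F**2
n(a, H) = 9*H + 9*a (n(a, H) = (H + a)*(-3)**2 = (H + a)*9 = 9*H + 9*a)
J(A) = -9 (J(A) = 3 - 1*12 = 3 - 12 = -9)
d = 108/5 (d = 9*1 + 9*(6/6 + (0 + 2)/5) = 9 + 9*(6*(1/6) + 2*(1/5)) = 9 + 9*(1 + 2/5) = 9 + 9*(7/5) = 9 + 63/5 = 108/5 ≈ 21.600)
-29 + d*J(K(-5)) = -29 + (108/5)*(-9) = -29 - 972/5 = -1117/5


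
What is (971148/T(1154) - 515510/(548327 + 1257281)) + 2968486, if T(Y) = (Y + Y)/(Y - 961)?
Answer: 1588640859749017/520917908 ≈ 3.0497e+6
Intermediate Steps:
T(Y) = 2*Y/(-961 + Y) (T(Y) = (2*Y)/(-961 + Y) = 2*Y/(-961 + Y))
(971148/T(1154) - 515510/(548327 + 1257281)) + 2968486 = (971148/((2*1154/(-961 + 1154))) - 515510/(548327 + 1257281)) + 2968486 = (971148/((2*1154/193)) - 515510/1805608) + 2968486 = (971148/((2*1154*(1/193))) - 515510*1/1805608) + 2968486 = (971148/(2308/193) - 257755/902804) + 2968486 = (971148*(193/2308) - 257755/902804) + 2968486 = (46857891/577 - 257755/902804) + 2968486 = 42303342701729/520917908 + 2968486 = 1588640859749017/520917908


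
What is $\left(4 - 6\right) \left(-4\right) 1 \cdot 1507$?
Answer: $12056$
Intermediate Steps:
$\left(4 - 6\right) \left(-4\right) 1 \cdot 1507 = \left(-2\right) \left(-4\right) 1 \cdot 1507 = 8 \cdot 1 \cdot 1507 = 8 \cdot 1507 = 12056$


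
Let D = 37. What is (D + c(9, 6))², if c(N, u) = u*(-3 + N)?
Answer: 5329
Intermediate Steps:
(D + c(9, 6))² = (37 + 6*(-3 + 9))² = (37 + 6*6)² = (37 + 36)² = 73² = 5329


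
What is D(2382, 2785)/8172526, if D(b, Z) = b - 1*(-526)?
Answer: 1454/4086263 ≈ 0.00035583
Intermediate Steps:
D(b, Z) = 526 + b (D(b, Z) = b + 526 = 526 + b)
D(2382, 2785)/8172526 = (526 + 2382)/8172526 = 2908*(1/8172526) = 1454/4086263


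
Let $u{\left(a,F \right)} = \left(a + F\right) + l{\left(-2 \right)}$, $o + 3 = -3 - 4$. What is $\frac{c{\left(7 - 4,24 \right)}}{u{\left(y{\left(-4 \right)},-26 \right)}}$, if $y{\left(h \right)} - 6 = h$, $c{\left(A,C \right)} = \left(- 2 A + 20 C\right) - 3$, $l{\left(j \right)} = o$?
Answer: $- \frac{471}{34} \approx -13.853$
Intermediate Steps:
$o = -10$ ($o = -3 - 7 = -10$)
$l{\left(j \right)} = -10$
$c{\left(A,C \right)} = -3 - 2 A + 20 C$
$y{\left(h \right)} = 6 + h$
$u{\left(a,F \right)} = -10 + F + a$ ($u{\left(a,F \right)} = \left(a + F\right) - 10 = \left(F + a\right) - 10 = -10 + F + a$)
$\frac{c{\left(7 - 4,24 \right)}}{u{\left(y{\left(-4 \right)},-26 \right)}} = \frac{-3 - 2 \left(7 - 4\right) + 20 \cdot 24}{-10 - 26 + \left(6 - 4\right)} = \frac{-3 - 6 + 480}{-10 - 26 + 2} = \frac{-3 - 6 + 480}{-34} = 471 \left(- \frac{1}{34}\right) = - \frac{471}{34}$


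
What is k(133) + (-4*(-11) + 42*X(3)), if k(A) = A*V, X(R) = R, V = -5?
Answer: -495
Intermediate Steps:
k(A) = -5*A (k(A) = A*(-5) = -5*A)
k(133) + (-4*(-11) + 42*X(3)) = -5*133 + (-4*(-11) + 42*3) = -665 + (44 + 126) = -665 + 170 = -495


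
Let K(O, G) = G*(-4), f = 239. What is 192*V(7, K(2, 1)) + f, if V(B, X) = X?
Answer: -529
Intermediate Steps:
K(O, G) = -4*G
192*V(7, K(2, 1)) + f = 192*(-4*1) + 239 = 192*(-4) + 239 = -768 + 239 = -529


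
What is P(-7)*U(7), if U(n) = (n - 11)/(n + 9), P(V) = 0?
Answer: 0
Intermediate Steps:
U(n) = (-11 + n)/(9 + n)
P(-7)*U(7) = 0*((-11 + 7)/(9 + 7)) = 0*(-4/16) = 0*((1/16)*(-4)) = 0*(-1/4) = 0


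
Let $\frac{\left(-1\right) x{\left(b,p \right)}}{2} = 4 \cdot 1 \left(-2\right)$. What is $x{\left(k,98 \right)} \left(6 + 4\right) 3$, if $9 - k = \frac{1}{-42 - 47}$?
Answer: $480$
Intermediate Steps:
$k = \frac{802}{89}$ ($k = 9 - \frac{1}{-42 - 47} = 9 - \frac{1}{-89} = 9 - - \frac{1}{89} = 9 + \frac{1}{89} = \frac{802}{89} \approx 9.0112$)
$x{\left(b,p \right)} = 16$ ($x{\left(b,p \right)} = - 2 \cdot 4 \cdot 1 \left(-2\right) = - 2 \cdot 4 \left(-2\right) = \left(-2\right) \left(-8\right) = 16$)
$x{\left(k,98 \right)} \left(6 + 4\right) 3 = 16 \left(6 + 4\right) 3 = 16 \cdot 10 \cdot 3 = 16 \cdot 30 = 480$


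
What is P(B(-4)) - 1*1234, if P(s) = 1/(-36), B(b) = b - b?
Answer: -44425/36 ≈ -1234.0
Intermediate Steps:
B(b) = 0
P(s) = -1/36
P(B(-4)) - 1*1234 = -1/36 - 1*1234 = -1/36 - 1234 = -44425/36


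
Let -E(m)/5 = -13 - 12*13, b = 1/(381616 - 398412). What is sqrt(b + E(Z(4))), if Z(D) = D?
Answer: sqrt(59594807181)/8398 ≈ 29.069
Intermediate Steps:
b = -1/16796 (b = 1/(-16796) = -1/16796 ≈ -5.9538e-5)
E(m) = 845 (E(m) = -5*(-13 - 12*13) = -5*(-13 - 156) = -5*(-169) = 845)
sqrt(b + E(Z(4))) = sqrt(-1/16796 + 845) = sqrt(14192619/16796) = sqrt(59594807181)/8398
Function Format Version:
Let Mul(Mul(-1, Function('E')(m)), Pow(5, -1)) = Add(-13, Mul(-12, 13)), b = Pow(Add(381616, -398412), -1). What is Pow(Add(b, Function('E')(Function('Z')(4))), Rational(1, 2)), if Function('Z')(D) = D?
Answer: Mul(Rational(1, 8398), Pow(59594807181, Rational(1, 2))) ≈ 29.069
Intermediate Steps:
b = Rational(-1, 16796) (b = Pow(-16796, -1) = Rational(-1, 16796) ≈ -5.9538e-5)
Function('E')(m) = 845 (Function('E')(m) = Mul(-5, Add(-13, Mul(-12, 13))) = Mul(-5, Add(-13, -156)) = Mul(-5, -169) = 845)
Pow(Add(b, Function('E')(Function('Z')(4))), Rational(1, 2)) = Pow(Add(Rational(-1, 16796), 845), Rational(1, 2)) = Pow(Rational(14192619, 16796), Rational(1, 2)) = Mul(Rational(1, 8398), Pow(59594807181, Rational(1, 2)))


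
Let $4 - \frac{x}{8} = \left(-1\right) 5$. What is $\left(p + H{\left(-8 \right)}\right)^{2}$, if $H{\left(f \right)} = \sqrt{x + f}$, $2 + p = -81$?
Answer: $5625$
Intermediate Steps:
$p = -83$ ($p = -2 - 81 = -83$)
$x = 72$ ($x = 32 - 8 \left(\left(-1\right) 5\right) = 32 - -40 = 32 + 40 = 72$)
$H{\left(f \right)} = \sqrt{72 + f}$
$\left(p + H{\left(-8 \right)}\right)^{2} = \left(-83 + \sqrt{72 - 8}\right)^{2} = \left(-83 + \sqrt{64}\right)^{2} = \left(-83 + 8\right)^{2} = \left(-75\right)^{2} = 5625$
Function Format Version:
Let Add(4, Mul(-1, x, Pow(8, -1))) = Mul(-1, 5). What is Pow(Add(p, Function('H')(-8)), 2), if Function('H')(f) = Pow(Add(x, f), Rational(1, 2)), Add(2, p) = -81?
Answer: 5625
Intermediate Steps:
p = -83 (p = Add(-2, -81) = -83)
x = 72 (x = Add(32, Mul(-8, Mul(-1, 5))) = Add(32, Mul(-8, -5)) = Add(32, 40) = 72)
Function('H')(f) = Pow(Add(72, f), Rational(1, 2))
Pow(Add(p, Function('H')(-8)), 2) = Pow(Add(-83, Pow(Add(72, -8), Rational(1, 2))), 2) = Pow(Add(-83, Pow(64, Rational(1, 2))), 2) = Pow(Add(-83, 8), 2) = Pow(-75, 2) = 5625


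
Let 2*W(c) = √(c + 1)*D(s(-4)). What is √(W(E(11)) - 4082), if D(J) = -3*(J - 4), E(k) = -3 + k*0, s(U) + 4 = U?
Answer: √(-4082 + 18*I*√2) ≈ 0.1992 + 63.891*I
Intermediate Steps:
s(U) = -4 + U
E(k) = -3 (E(k) = -3 + 0 = -3)
D(J) = 12 - 3*J (D(J) = -3*(-4 + J) = 12 - 3*J)
W(c) = 18*√(1 + c) (W(c) = (√(c + 1)*(12 - 3*(-4 - 4)))/2 = (√(1 + c)*(12 - 3*(-8)))/2 = (√(1 + c)*(12 + 24))/2 = (√(1 + c)*36)/2 = (36*√(1 + c))/2 = 18*√(1 + c))
√(W(E(11)) - 4082) = √(18*√(1 - 3) - 4082) = √(18*√(-2) - 4082) = √(18*(I*√2) - 4082) = √(18*I*√2 - 4082) = √(-4082 + 18*I*√2)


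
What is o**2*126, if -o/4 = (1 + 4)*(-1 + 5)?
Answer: 806400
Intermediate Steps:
o = -80 (o = -4*(1 + 4)*(-1 + 5) = -20*4 = -4*20 = -80)
o**2*126 = (-80)**2*126 = 6400*126 = 806400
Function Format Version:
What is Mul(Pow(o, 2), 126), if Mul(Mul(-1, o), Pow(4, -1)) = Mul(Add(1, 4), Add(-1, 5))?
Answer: 806400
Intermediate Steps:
o = -80 (o = Mul(-4, Mul(Add(1, 4), Add(-1, 5))) = Mul(-4, Mul(5, 4)) = Mul(-4, 20) = -80)
Mul(Pow(o, 2), 126) = Mul(Pow(-80, 2), 126) = Mul(6400, 126) = 806400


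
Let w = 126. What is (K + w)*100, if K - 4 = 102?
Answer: 23200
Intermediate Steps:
K = 106 (K = 4 + 102 = 106)
(K + w)*100 = (106 + 126)*100 = 232*100 = 23200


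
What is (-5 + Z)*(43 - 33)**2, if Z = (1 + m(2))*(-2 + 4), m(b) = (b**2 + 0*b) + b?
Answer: 900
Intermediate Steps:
m(b) = b + b**2 (m(b) = (b**2 + 0) + b = b**2 + b = b + b**2)
Z = 14 (Z = (1 + 2*(1 + 2))*(-2 + 4) = (1 + 2*3)*2 = (1 + 6)*2 = 7*2 = 14)
(-5 + Z)*(43 - 33)**2 = (-5 + 14)*(43 - 33)**2 = 9*10**2 = 9*100 = 900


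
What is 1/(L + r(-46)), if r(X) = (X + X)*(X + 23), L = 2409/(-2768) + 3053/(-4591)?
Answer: 12707888/26870380585 ≈ 0.00047293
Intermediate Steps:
L = -19510423/12707888 (L = 2409*(-1/2768) + 3053*(-1/4591) = -2409/2768 - 3053/4591 = -19510423/12707888 ≈ -1.5353)
r(X) = 2*X*(23 + X) (r(X) = (2*X)*(23 + X) = 2*X*(23 + X))
1/(L + r(-46)) = 1/(-19510423/12707888 + 2*(-46)*(23 - 46)) = 1/(-19510423/12707888 + 2*(-46)*(-23)) = 1/(-19510423/12707888 + 2116) = 1/(26870380585/12707888) = 12707888/26870380585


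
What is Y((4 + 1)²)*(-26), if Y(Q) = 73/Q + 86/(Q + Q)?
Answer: -3016/25 ≈ -120.64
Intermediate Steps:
Y(Q) = 116/Q (Y(Q) = 73/Q + 86/((2*Q)) = 73/Q + 86*(1/(2*Q)) = 73/Q + 43/Q = 116/Q)
Y((4 + 1)²)*(-26) = (116/((4 + 1)²))*(-26) = (116/(5²))*(-26) = (116/25)*(-26) = -3016/25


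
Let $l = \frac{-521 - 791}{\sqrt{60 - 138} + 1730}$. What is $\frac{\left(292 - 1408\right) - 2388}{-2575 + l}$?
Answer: $\frac{346320450480}{254576996623} + \frac{766208 i \sqrt{78}}{3309500956099} \approx 1.3604 + 2.0447 \cdot 10^{-6} i$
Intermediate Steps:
$l = - \frac{1312}{1730 + i \sqrt{78}}$ ($l = - \frac{1312}{\sqrt{-78} + 1730} = - \frac{1312}{i \sqrt{78} + 1730} = - \frac{1312}{1730 + i \sqrt{78}} \approx -0.75836 + 0.0038715 i$)
$\frac{\left(292 - 1408\right) - 2388}{-2575 + l} = \frac{\left(292 - 1408\right) - 2388}{-2575 - \left(\frac{1134880}{1496489} - \frac{656 i \sqrt{78}}{1496489}\right)} = \frac{\left(292 - 1408\right) - 2388}{- \frac{3854594055}{1496489} + \frac{656 i \sqrt{78}}{1496489}} = \frac{-1116 - 2388}{- \frac{3854594055}{1496489} + \frac{656 i \sqrt{78}}{1496489}} = - \frac{3504}{- \frac{3854594055}{1496489} + \frac{656 i \sqrt{78}}{1496489}}$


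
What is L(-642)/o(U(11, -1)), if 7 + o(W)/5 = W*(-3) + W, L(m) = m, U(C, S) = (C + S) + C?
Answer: 642/245 ≈ 2.6204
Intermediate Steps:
U(C, S) = S + 2*C
o(W) = -35 - 10*W (o(W) = -35 + 5*(W*(-3) + W) = -35 + 5*(-3*W + W) = -35 + 5*(-2*W) = -35 - 10*W)
L(-642)/o(U(11, -1)) = -642/(-35 - 10*(-1 + 2*11)) = -642/(-35 - 10*(-1 + 22)) = -642/(-35 - 10*21) = -642/(-35 - 210) = -642/(-245) = -642*(-1/245) = 642/245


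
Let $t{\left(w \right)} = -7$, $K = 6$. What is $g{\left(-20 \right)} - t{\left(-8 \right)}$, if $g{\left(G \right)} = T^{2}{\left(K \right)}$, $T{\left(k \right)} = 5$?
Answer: $32$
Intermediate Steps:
$g{\left(G \right)} = 25$ ($g{\left(G \right)} = 5^{2} = 25$)
$g{\left(-20 \right)} - t{\left(-8 \right)} = 25 - -7 = 25 + 7 = 32$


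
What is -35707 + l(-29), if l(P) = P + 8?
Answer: -35728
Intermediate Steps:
l(P) = 8 + P
-35707 + l(-29) = -35707 + (8 - 29) = -35707 - 21 = -35728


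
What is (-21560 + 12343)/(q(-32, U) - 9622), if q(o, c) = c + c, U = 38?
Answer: 9217/9546 ≈ 0.96554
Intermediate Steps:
q(o, c) = 2*c
(-21560 + 12343)/(q(-32, U) - 9622) = (-21560 + 12343)/(2*38 - 9622) = -9217/(76 - 9622) = -9217/(-9546) = -9217*(-1/9546) = 9217/9546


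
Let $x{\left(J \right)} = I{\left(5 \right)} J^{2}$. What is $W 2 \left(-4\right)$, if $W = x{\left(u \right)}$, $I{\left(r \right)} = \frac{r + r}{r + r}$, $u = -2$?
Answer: $-32$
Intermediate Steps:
$I{\left(r \right)} = 1$ ($I{\left(r \right)} = \frac{2 r}{2 r} = 2 r \frac{1}{2 r} = 1$)
$x{\left(J \right)} = J^{2}$ ($x{\left(J \right)} = 1 J^{2} = J^{2}$)
$W = 4$ ($W = \left(-2\right)^{2} = 4$)
$W 2 \left(-4\right) = 4 \cdot 2 \left(-4\right) = 8 \left(-4\right) = -32$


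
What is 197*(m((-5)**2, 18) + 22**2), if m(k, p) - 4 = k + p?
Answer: 104607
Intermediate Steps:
m(k, p) = 4 + k + p (m(k, p) = 4 + (k + p) = 4 + k + p)
197*(m((-5)**2, 18) + 22**2) = 197*((4 + (-5)**2 + 18) + 22**2) = 197*((4 + 25 + 18) + 484) = 197*(47 + 484) = 197*531 = 104607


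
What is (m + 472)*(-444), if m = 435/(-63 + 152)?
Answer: -18844692/89 ≈ -2.1174e+5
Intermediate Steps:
m = 435/89 ≈ 4.8876
(m + 472)*(-444) = (435/89 + 472)*(-444) = (42443/89)*(-444) = -18844692/89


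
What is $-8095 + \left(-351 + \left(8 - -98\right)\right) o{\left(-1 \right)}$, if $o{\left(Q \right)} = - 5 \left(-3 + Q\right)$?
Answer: $-12995$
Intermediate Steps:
$o{\left(Q \right)} = 15 - 5 Q$
$-8095 + \left(-351 + \left(8 - -98\right)\right) o{\left(-1 \right)} = -8095 + \left(-351 + \left(8 - -98\right)\right) \left(15 - -5\right) = -8095 + \left(-351 + \left(8 + 98\right)\right) \left(15 + 5\right) = -8095 + \left(-351 + 106\right) 20 = -8095 - 4900 = -12995$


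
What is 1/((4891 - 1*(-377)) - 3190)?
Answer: 1/2078 ≈ 0.00048123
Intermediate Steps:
1/((4891 - 1*(-377)) - 3190) = 1/((4891 + 377) - 3190) = 1/(5268 - 3190) = 1/2078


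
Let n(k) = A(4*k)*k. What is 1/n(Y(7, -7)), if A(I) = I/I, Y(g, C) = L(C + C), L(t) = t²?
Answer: 1/196 ≈ 0.0051020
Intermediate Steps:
Y(g, C) = 4*C² (Y(g, C) = (C + C)² = (2*C)² = 4*C²)
A(I) = 1
n(k) = k (n(k) = 1*k = k)
1/n(Y(7, -7)) = 1/(4*(-7)²) = 1/(4*49) = 1/196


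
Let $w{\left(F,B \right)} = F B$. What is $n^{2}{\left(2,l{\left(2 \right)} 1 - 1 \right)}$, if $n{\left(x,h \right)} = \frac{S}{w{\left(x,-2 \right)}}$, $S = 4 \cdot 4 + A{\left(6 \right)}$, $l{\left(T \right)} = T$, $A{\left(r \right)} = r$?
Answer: $\frac{121}{4} \approx 30.25$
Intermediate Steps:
$w{\left(F,B \right)} = B F$
$S = 22$ ($S = 4 \cdot 4 + 6 = 16 + 6 = 22$)
$n{\left(x,h \right)} = - \frac{11}{x}$ ($n{\left(x,h \right)} = \frac{22}{\left(-2\right) x} = 22 \left(- \frac{1}{2 x}\right) = - \frac{11}{x}$)
$n^{2}{\left(2,l{\left(2 \right)} 1 - 1 \right)} = \left(- \frac{11}{2}\right)^{2} = \frac{121}{4}$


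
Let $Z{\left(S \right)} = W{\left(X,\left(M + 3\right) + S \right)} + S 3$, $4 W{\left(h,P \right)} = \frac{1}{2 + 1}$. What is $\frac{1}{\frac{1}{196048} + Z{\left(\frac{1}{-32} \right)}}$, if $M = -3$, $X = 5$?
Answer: $- \frac{1176288}{12247} \approx -96.047$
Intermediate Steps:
$W{\left(h,P \right)} = \frac{1}{12}$ ($W{\left(h,P \right)} = \frac{1}{4 \left(2 + 1\right)} = \frac{1}{4 \cdot 3} = \frac{1}{4} \cdot \frac{1}{3} = \frac{1}{12}$)
$Z{\left(S \right)} = \frac{1}{12} + 3 S$ ($Z{\left(S \right)} = \frac{1}{12} + S 3 = \frac{1}{12} + 3 S$)
$\frac{1}{\frac{1}{196048} + Z{\left(\frac{1}{-32} \right)}} = \frac{1}{\frac{1}{196048} + \left(\frac{1}{12} + \frac{3}{-32}\right)} = \frac{1}{\frac{1}{196048} + \left(\frac{1}{12} + 3 \left(- \frac{1}{32}\right)\right)} = \frac{1}{\frac{1}{196048} + \left(\frac{1}{12} - \frac{3}{32}\right)} = \frac{1}{\frac{1}{196048} - \frac{1}{96}} = \frac{1}{- \frac{12247}{1176288}} = - \frac{1176288}{12247}$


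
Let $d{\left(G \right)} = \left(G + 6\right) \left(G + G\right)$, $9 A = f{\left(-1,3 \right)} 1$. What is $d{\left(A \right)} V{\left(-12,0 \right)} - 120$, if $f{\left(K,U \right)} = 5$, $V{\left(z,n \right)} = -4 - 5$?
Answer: $- \frac{1670}{9} \approx -185.56$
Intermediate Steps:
$V{\left(z,n \right)} = -9$ ($V{\left(z,n \right)} = -4 - 5 = -9$)
$A = \frac{5}{9}$ ($A = \frac{5 \cdot 1}{9} = \frac{1}{9} \cdot 5 = \frac{5}{9} \approx 0.55556$)
$d{\left(G \right)} = 2 G \left(6 + G\right)$ ($d{\left(G \right)} = \left(6 + G\right) 2 G = 2 G \left(6 + G\right)$)
$d{\left(A \right)} V{\left(-12,0 \right)} - 120 = 2 \cdot \frac{5}{9} \left(6 + \frac{5}{9}\right) \left(-9\right) - 120 = 2 \cdot \frac{5}{9} \cdot \frac{59}{9} \left(-9\right) - 120 = \frac{590}{81} \left(-9\right) - 120 = - \frac{590}{9} - 120 = - \frac{1670}{9}$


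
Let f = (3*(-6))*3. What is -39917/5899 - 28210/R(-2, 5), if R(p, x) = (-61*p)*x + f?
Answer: -94302321/1639922 ≈ -57.504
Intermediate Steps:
f = -54 (f = -18*3 = -54)
R(p, x) = -54 - 61*p*x (R(p, x) = (-61*p)*x - 54 = -61*p*x - 54 = -54 - 61*p*x)
-39917/5899 - 28210/R(-2, 5) = -39917/5899 - 28210/(-54 - 61*(-2)*5) = -39917*1/5899 - 28210/(-54 + 610) = -39917/5899 - 28210/556 = -39917/5899 - 28210*1/556 = -39917/5899 - 14105/278 = -94302321/1639922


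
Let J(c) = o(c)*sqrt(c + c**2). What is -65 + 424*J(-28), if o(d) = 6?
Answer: -65 + 15264*sqrt(21) ≈ 69884.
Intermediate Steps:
J(c) = 6*sqrt(c + c**2)
-65 + 424*J(-28) = -65 + 424*(6*sqrt(-28*(1 - 28))) = -65 + 424*(6*sqrt(-28*(-27))) = -65 + 424*(6*sqrt(756)) = -65 + 424*(6*(6*sqrt(21))) = -65 + 424*(36*sqrt(21)) = -65 + 15264*sqrt(21)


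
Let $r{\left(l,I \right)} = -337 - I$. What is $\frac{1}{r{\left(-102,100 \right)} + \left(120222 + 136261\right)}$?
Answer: $\frac{1}{256046} \approx 3.9055 \cdot 10^{-6}$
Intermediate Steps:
$\frac{1}{r{\left(-102,100 \right)} + \left(120222 + 136261\right)} = \frac{1}{\left(-337 - 100\right) + \left(120222 + 136261\right)} = \frac{1}{\left(-337 - 100\right) + 256483} = \frac{1}{-437 + 256483} = \frac{1}{256046}$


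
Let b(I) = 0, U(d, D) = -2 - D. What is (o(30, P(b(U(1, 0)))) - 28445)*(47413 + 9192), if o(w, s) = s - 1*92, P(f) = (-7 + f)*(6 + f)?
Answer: -1617714295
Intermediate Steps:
o(w, s) = -92 + s (o(w, s) = s - 92 = -92 + s)
(o(30, P(b(U(1, 0)))) - 28445)*(47413 + 9192) = ((-92 + (-42 + 0**2 - 1*0)) - 28445)*(47413 + 9192) = ((-92 + (-42 + 0 + 0)) - 28445)*56605 = ((-92 - 42) - 28445)*56605 = (-134 - 28445)*56605 = -28579*56605 = -1617714295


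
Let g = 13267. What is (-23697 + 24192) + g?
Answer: 13762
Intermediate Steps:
(-23697 + 24192) + g = (-23697 + 24192) + 13267 = 495 + 13267 = 13762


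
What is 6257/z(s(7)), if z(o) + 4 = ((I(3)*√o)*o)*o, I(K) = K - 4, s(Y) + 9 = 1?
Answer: -6257/8196 + 50056*I*√2/2049 ≈ -0.76342 + 34.549*I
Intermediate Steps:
s(Y) = -8 (s(Y) = -9 + 1 = -8)
I(K) = -4 + K
z(o) = -4 - o^(5/2) (z(o) = -4 + (((-4 + 3)*√o)*o)*o = -4 + ((-√o)*o)*o = -4 + (-o^(3/2))*o = -4 - o^(5/2))
6257/z(s(7)) = 6257/(-4 - (-8)^(5/2)) = 6257/(-4 - 128*I*√2)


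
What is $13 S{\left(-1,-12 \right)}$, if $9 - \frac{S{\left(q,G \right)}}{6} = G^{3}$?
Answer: $135486$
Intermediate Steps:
$S{\left(q,G \right)} = 54 - 6 G^{3}$
$13 S{\left(-1,-12 \right)} = 13 \left(54 - 6 \left(-12\right)^{3}\right) = 13 \left(54 - -10368\right) = 13 \left(54 + 10368\right) = 13 \cdot 10422 = 135486$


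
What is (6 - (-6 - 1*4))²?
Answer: 256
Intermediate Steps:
(6 - (-6 - 1*4))² = (6 - (-6 - 4))² = (6 - 1*(-10))² = (6 + 10)² = 16² = 256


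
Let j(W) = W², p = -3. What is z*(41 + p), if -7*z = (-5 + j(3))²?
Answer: -608/7 ≈ -86.857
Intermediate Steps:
z = -16/7 (z = -(-5 + 3²)²/7 = -(-5 + 9)²/7 = -⅐*4² = -⅐*16 = -16/7 ≈ -2.2857)
z*(41 + p) = -16*(41 - 3)/7 = -16/7*38 = -608/7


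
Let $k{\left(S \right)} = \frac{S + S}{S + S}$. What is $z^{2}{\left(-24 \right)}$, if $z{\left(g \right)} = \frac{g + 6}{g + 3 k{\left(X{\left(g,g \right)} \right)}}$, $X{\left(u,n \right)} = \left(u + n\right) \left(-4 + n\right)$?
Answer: $\frac{36}{49} \approx 0.73469$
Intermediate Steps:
$X{\left(u,n \right)} = \left(-4 + n\right) \left(n + u\right)$ ($X{\left(u,n \right)} = \left(n + u\right) \left(-4 + n\right) = \left(-4 + n\right) \left(n + u\right)$)
$k{\left(S \right)} = 1$ ($k{\left(S \right)} = \frac{2 S}{2 S} = 2 S \frac{1}{2 S} = 1$)
$z{\left(g \right)} = \frac{6 + g}{3 + g}$ ($z{\left(g \right)} = \frac{g + 6}{g + 3 \cdot 1} = \frac{6 + g}{g + 3} = \frac{6 + g}{3 + g}$)
$z^{2}{\left(-24 \right)} = \left(\frac{6 - 24}{3 - 24}\right)^{2} = \left(\frac{1}{-21} \left(-18\right)\right)^{2} = \left(\left(- \frac{1}{21}\right) \left(-18\right)\right)^{2} = \left(\frac{6}{7}\right)^{2} = \frac{36}{49}$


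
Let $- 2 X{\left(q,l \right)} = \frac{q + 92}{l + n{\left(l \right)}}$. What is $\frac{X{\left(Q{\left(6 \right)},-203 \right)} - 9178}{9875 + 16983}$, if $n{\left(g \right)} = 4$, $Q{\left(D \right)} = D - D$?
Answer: $- \frac{913188}{2672371} \approx -0.34171$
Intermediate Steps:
$Q{\left(D \right)} = 0$
$X{\left(q,l \right)} = - \frac{92 + q}{2 \left(4 + l\right)}$ ($X{\left(q,l \right)} = - \frac{\left(q + 92\right) \frac{1}{l + 4}}{2} = - \frac{\left(92 + q\right) \frac{1}{4 + l}}{2} = - \frac{\frac{1}{4 + l} \left(92 + q\right)}{2} = - \frac{92 + q}{2 \left(4 + l\right)}$)
$\frac{X{\left(Q{\left(6 \right)},-203 \right)} - 9178}{9875 + 16983} = \frac{\frac{-92 - 0}{2 \left(4 - 203\right)} - 9178}{9875 + 16983} = \frac{\frac{-92 + 0}{2 \left(-199\right)} - 9178}{26858} = \left(\frac{1}{2} \left(- \frac{1}{199}\right) \left(-92\right) - 9178\right) \frac{1}{26858} = \left(\frac{46}{199} - 9178\right) \frac{1}{26858} = \left(- \frac{1826376}{199}\right) \frac{1}{26858} = - \frac{913188}{2672371}$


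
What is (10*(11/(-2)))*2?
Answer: -110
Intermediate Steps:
(10*(11/(-2)))*2 = (10*(11*(-½)))*2 = (10*(-11/2))*2 = -55*2 = -110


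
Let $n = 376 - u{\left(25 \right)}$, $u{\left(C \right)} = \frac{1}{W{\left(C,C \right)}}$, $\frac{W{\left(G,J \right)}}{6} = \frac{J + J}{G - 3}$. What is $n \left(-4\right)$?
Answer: $- \frac{112778}{75} \approx -1503.7$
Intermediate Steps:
$W{\left(G,J \right)} = \frac{12 J}{-3 + G}$ ($W{\left(G,J \right)} = 6 \frac{J + J}{G - 3} = 6 \frac{2 J}{-3 + G} = \frac{12 J}{-3 + G}$)
$u{\left(C \right)} = \frac{-3 + C}{12 C}$ ($u{\left(C \right)} = \frac{1}{12 C \frac{1}{-3 + C}} = \frac{-3 + C}{12 C}$)
$n = \frac{56389}{150}$ ($n = 376 - \frac{-3 + 25}{12 \cdot 25} = 376 - \frac{1}{12} \cdot \frac{1}{25} \cdot 22 = 376 - \frac{11}{150} = \frac{56389}{150} \approx 375.93$)
$n \left(-4\right) = \frac{56389}{150} \left(-4\right) = - \frac{112778}{75}$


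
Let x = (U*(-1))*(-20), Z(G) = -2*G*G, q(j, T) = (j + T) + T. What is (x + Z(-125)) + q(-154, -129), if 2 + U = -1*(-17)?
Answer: -31362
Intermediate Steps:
U = 15 (U = -2 - 1*(-17) = -2 + 17 = 15)
q(j, T) = j + 2*T (q(j, T) = (T + j) + T = j + 2*T)
Z(G) = -2*G²
x = 300 (x = (15*(-1))*(-20) = -15*(-20) = 300)
(x + Z(-125)) + q(-154, -129) = (300 - 2*(-125)²) + (-154 + 2*(-129)) = (300 - 2*15625) + (-154 - 258) = (300 - 31250) - 412 = -30950 - 412 = -31362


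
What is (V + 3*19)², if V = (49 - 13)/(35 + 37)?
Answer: 13225/4 ≈ 3306.3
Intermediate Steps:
V = ½ (V = 36/72 = 36*(1/72) = ½ ≈ 0.50000)
(V + 3*19)² = (½ + 3*19)² = (½ + 57)² = (115/2)² = 13225/4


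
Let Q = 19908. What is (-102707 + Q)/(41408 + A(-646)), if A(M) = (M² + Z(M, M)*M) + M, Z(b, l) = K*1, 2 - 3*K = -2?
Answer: -248397/1371650 ≈ -0.18109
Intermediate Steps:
K = 4/3 (K = ⅔ - ⅓*(-2) = ⅔ + ⅔ = 4/3 ≈ 1.3333)
Z(b, l) = 4/3 (Z(b, l) = (4/3)*1 = 4/3)
A(M) = M² + 7*M/3 (A(M) = (M² + 4*M/3) + M = M² + 7*M/3)
(-102707 + Q)/(41408 + A(-646)) = (-102707 + 19908)/(41408 + (⅓)*(-646)*(7 + 3*(-646))) = -82799/(41408 + (⅓)*(-646)*(7 - 1938)) = -82799/(41408 + (⅓)*(-646)*(-1931)) = -82799/(41408 + 1247426/3) = -82799/1371650/3 = -82799*3/1371650 = -248397/1371650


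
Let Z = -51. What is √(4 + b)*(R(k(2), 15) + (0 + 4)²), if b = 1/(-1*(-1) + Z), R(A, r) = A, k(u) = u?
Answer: 9*√398/5 ≈ 35.910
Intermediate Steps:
b = -1/50 (b = 1/(-1*(-1) - 51) = 1/(1 - 51) = 1/(-50) = -1/50 ≈ -0.020000)
√(4 + b)*(R(k(2), 15) + (0 + 4)²) = √(4 - 1/50)*(2 + (0 + 4)²) = √(199/50)*(2 + 4²) = (√398/10)*(2 + 16) = (√398/10)*18 = 9*√398/5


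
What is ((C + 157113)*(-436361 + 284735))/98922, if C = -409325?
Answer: 6373649452/16487 ≈ 3.8659e+5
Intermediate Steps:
((C + 157113)*(-436361 + 284735))/98922 = ((-409325 + 157113)*(-436361 + 284735))/98922 = -252212*(-151626)*(1/98922) = 38241896712*(1/98922) = 6373649452/16487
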